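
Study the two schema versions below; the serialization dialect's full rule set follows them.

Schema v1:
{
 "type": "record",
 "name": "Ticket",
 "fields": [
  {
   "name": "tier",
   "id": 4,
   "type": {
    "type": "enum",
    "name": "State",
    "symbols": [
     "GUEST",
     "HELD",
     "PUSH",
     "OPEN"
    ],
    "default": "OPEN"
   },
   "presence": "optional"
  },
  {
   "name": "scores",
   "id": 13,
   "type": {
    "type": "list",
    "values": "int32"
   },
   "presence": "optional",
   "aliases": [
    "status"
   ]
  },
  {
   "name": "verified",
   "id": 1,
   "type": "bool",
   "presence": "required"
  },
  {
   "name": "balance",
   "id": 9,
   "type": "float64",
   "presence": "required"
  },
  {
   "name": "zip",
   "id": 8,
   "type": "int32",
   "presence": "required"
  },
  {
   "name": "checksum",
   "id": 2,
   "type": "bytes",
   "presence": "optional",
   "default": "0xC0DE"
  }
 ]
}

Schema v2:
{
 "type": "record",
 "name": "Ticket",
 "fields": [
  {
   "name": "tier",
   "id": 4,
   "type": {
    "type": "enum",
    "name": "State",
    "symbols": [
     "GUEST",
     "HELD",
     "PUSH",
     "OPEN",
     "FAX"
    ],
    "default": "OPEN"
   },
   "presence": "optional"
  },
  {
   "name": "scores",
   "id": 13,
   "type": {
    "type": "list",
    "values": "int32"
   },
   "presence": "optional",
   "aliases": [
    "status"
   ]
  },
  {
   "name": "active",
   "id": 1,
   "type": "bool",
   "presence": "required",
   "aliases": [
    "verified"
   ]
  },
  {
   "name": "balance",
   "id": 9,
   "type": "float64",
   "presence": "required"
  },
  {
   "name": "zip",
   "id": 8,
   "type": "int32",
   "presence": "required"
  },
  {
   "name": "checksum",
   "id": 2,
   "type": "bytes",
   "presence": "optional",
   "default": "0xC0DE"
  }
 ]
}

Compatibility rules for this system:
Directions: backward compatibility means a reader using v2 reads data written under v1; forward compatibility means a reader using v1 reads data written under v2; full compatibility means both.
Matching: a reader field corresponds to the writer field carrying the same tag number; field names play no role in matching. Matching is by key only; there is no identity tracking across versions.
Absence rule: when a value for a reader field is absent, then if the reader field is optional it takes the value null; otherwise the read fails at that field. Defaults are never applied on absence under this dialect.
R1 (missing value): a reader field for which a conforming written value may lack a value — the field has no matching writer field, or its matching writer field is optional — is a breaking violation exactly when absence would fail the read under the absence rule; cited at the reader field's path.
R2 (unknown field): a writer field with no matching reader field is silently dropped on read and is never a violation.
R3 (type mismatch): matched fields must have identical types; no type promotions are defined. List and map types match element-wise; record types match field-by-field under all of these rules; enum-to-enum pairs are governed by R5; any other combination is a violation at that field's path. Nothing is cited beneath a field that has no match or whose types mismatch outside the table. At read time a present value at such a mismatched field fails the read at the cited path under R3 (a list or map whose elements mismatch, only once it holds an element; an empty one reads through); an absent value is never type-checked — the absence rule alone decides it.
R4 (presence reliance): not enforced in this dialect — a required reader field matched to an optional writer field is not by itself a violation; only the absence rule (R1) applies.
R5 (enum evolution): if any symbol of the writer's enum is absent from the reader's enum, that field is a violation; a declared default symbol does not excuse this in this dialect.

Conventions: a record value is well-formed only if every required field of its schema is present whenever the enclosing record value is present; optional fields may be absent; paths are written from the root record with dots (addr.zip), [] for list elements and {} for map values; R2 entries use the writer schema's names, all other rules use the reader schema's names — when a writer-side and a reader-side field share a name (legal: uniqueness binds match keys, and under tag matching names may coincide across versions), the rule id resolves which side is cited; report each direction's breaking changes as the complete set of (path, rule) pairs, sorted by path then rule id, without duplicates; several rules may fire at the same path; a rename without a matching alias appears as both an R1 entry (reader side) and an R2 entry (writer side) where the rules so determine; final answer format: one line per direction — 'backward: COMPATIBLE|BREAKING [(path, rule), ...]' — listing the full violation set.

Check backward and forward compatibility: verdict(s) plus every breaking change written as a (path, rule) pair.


backward: COMPATIBLE []; forward: BREAKING [(tier, R5)]

the writer's type comes first in each Ticket pair
backward on Ticket — v2 reading data written by v1:
  tier: paired with writer tier (State -> State; writer optional)
  scores: paired with writer scores (list<int32> -> list<int32>; writer optional)
  active: paired with writer verified (bool -> bool; writer required)
  balance: paired with writer balance (float64 -> float64; writer required)
  zip: paired with writer zip (int32 -> int32; writer required)
  checksum: paired with writer checksum (bytes -> bytes; writer optional)
  => backward: COMPATIBLE
forward on Ticket — v1 reading data written by v2:
  tier: paired with writer tier (State -> State; writer optional)
  scores: paired with writer scores (list<int32> -> list<int32>; writer optional)
  verified: paired with writer active (bool -> bool; writer required)
  balance: paired with writer balance (float64 -> float64; writer required)
  zip: paired with writer zip (int32 -> int32; writer required)
  checksum: paired with writer checksum (bytes -> bytes; writer optional)
  rule R5 violated at tier
  => forward verdict for Ticket: BREAKING, 1 violation(s)


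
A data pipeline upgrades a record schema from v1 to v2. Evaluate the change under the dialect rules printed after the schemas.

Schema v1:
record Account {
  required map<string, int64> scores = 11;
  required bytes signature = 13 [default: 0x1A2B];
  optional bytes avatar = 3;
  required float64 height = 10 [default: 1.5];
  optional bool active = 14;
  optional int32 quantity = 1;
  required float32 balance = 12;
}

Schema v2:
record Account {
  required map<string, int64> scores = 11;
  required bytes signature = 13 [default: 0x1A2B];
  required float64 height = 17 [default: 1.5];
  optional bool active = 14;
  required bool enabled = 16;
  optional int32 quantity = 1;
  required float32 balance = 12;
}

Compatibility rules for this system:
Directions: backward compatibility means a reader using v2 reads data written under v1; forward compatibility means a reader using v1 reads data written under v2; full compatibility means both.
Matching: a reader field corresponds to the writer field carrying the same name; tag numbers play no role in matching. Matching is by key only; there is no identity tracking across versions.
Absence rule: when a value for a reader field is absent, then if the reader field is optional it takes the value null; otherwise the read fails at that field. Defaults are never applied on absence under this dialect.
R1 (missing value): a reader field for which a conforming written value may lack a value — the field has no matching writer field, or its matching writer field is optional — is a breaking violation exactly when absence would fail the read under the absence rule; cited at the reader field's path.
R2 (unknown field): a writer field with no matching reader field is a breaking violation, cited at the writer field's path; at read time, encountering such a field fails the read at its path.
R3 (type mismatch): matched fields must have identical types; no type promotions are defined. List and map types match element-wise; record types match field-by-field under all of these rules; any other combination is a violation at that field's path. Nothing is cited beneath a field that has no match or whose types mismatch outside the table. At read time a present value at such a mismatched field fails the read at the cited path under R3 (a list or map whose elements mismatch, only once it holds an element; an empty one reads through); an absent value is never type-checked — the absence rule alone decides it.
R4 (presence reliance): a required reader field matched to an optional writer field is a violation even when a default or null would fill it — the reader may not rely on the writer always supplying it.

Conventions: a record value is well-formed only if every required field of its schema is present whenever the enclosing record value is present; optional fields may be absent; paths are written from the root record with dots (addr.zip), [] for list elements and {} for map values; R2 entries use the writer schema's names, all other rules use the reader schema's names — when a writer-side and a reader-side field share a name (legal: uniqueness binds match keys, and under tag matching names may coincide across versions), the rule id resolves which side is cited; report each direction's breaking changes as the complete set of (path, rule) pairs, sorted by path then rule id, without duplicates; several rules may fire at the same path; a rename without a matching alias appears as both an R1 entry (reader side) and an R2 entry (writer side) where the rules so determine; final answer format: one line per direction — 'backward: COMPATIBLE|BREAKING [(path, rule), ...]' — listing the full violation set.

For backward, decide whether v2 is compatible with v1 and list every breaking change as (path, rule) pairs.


backward: BREAKING [(avatar, R2), (enabled, R1)]

in Account below, arrows point writer -> reader
backward pass over Account, reader schema v2, writer schema v1:
  scores: map<string, int64> -> map<string, int64>, writer required; from scores
  signature: bytes -> bytes, writer required; from signature
  height: float64 -> float64, writer required; from height
  active: bool -> bool, writer optional; from active
  no writer field matches reader enabled
  quantity: int32 -> int32, writer optional; from quantity
  balance: float32 -> float32, writer required; from balance
  avatar (writer side), unknown to reader
  rule R2 violated at avatar
  rule R1 violated at enabled
  => backward verdict for Account: BREAKING, 2 violation(s)
the other Account changes do not affect what is asked:
  field height in record Account: tag 10 changed to 17 -> triggers nothing under Account's printed rules — same verdict


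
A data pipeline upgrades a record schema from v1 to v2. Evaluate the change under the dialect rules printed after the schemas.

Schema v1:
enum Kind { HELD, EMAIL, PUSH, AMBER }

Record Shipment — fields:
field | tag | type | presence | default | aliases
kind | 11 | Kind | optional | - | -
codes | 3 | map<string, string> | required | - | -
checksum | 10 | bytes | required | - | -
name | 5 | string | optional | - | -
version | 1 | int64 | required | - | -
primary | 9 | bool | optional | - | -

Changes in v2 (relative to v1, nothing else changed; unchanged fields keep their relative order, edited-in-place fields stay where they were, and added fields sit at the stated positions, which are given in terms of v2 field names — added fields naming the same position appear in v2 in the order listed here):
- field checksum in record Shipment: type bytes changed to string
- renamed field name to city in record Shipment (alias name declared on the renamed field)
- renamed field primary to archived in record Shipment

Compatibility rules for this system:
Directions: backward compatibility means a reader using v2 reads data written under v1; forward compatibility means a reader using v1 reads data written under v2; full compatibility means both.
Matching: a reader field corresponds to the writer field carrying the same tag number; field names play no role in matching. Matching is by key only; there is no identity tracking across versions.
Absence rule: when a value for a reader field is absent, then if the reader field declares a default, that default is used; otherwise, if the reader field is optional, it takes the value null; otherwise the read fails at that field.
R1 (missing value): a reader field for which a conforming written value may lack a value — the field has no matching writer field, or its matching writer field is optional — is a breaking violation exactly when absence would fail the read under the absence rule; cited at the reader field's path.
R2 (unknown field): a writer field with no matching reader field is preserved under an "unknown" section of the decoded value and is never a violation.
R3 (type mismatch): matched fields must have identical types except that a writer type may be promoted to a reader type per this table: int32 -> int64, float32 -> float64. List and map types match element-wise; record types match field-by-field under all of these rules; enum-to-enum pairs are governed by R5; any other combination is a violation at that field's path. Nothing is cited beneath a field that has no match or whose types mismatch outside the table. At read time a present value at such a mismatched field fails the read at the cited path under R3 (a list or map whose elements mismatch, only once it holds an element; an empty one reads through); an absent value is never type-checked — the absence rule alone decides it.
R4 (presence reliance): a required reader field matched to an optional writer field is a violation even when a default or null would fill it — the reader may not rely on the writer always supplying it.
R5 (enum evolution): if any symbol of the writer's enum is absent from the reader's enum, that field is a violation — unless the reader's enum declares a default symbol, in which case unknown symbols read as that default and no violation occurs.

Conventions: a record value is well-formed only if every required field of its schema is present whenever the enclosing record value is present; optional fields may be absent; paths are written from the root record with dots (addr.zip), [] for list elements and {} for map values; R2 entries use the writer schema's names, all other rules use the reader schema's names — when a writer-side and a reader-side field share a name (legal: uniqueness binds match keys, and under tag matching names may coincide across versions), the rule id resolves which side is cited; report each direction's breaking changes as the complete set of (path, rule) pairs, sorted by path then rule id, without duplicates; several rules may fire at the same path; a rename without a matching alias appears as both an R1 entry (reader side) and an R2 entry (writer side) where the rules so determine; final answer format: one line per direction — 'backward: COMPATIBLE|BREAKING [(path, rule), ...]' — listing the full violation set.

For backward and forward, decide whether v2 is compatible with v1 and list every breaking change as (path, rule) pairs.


the writer's type comes first in each Shipment pair
checking backward for Shipment: reader v2 against writer v1:
  kind: paired with writer kind (Kind -> Kind; writer optional)
  codes: paired with writer codes (map<string, string> -> map<string, string>; writer required)
  checksum: paired with writer checksum (bytes -> string; writer required)
  city: paired with writer name (string -> string; writer optional)
  version: paired with writer version (int64 -> int64; writer required)
  archived: paired with writer primary (bool -> bool; writer optional)
  breaking: (checksum, R3)
  => backward: BREAKING (1)
checking forward for Shipment: reader v1 against writer v2:
  kind: paired with writer kind (Kind -> Kind; writer optional)
  codes: paired with writer codes (map<string, string> -> map<string, string>; writer required)
  checksum: paired with writer checksum (string -> bytes; writer required)
  name: paired with writer city (string -> string; writer optional)
  version: paired with writer version (int64 -> int64; writer required)
  primary: paired with writer archived (bool -> bool; writer optional)
  breaking: (checksum, R3)
  => forward: BREAKING (1)

backward: BREAKING [(checksum, R3)]; forward: BREAKING [(checksum, R3)]


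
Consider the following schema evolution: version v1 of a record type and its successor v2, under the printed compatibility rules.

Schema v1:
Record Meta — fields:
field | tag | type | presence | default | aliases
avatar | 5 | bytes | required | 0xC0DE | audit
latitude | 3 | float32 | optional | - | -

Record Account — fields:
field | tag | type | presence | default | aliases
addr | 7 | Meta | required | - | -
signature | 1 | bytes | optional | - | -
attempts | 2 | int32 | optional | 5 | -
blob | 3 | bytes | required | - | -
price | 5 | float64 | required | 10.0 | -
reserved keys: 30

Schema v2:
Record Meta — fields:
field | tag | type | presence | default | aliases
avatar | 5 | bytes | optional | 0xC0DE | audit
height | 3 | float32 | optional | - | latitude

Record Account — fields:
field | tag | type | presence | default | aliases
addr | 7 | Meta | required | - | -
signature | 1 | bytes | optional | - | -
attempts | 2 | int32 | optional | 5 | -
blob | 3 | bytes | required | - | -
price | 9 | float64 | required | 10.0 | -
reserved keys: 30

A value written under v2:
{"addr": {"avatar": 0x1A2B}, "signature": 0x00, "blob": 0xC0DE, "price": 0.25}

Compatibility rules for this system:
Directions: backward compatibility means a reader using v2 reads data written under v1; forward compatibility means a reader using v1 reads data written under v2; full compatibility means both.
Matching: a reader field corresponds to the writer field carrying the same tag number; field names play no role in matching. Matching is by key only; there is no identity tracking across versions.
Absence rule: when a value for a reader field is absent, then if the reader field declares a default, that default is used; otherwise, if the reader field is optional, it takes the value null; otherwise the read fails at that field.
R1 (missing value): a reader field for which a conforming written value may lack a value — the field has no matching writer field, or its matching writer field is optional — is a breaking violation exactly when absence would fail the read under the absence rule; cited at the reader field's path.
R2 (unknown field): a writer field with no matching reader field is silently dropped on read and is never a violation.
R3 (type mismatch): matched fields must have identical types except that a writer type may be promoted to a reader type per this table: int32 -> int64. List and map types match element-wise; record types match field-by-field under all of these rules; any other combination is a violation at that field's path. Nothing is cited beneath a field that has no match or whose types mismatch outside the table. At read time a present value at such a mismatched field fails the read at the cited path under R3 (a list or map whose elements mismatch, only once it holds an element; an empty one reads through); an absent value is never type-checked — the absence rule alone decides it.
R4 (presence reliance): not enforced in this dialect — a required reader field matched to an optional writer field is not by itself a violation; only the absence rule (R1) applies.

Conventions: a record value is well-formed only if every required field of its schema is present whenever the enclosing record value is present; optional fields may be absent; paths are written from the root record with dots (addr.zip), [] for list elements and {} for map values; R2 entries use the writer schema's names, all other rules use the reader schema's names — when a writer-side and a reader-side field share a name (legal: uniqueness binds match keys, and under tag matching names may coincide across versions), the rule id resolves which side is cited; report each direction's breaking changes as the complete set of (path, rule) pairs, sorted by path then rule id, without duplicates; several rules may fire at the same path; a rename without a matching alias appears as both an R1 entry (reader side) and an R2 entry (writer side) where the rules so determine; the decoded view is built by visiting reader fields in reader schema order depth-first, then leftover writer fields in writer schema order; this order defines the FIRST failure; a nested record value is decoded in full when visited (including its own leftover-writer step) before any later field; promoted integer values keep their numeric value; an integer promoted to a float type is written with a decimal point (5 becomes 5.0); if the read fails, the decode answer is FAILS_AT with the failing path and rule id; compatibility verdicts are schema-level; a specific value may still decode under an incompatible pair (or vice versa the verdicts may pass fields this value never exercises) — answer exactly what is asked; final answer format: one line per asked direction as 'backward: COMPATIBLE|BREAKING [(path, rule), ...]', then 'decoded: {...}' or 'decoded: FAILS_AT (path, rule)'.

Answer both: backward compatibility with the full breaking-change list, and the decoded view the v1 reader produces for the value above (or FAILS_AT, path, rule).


backward: COMPATIBLE []; decoded: {"addr": {"avatar": 0x1A2B, "latitude": null}, "signature": 0x00, "attempts": 5, "blob": 0xC0DE, "price": 10.0}

each type pair in Account: writer, then reader
backward analysis of Account with v2 as reader and v1 as writer:
  addr: paired with writer addr (Meta -> Meta; writer required)
  signature: paired with writer signature (bytes -> bytes; writer optional)
  attempts: paired with writer attempts (int32 -> int32; writer optional)
  blob: paired with writer blob (bytes -> bytes; writer required)
  no writer field matches reader price
  writer price: unknown to reader
  addr.avatar: paired with writer addr.avatar (bytes -> bytes; writer required)
  addr.height: paired with writer addr.latitude (float32 -> float32; writer optional)
  => no violations; backward on Account: COMPATIBLE
decode (reader v1):
  addr.avatar := 0x1A2B
  addr.latitude := null (absent, optional -> null)
  signature := 0x00
  attempts := 5 (absent -> default)
  blob := 0xC0DE
  price := 10.0 (absent -> default)
  writer price: unknown -> dropped
  => decoded: {"addr": {"avatar": 0x1A2B, "latitude": null}, "signature": 0x00, "attempts": 5, "blob": 0xC0DE, "price": 10.0}
remaining Account differences; none change what is asked:
  field avatar in record Meta: required changed to optional -> triggers nothing under Account's printed rules — same verdict
  renamed field latitude to height in record Meta (alias latitude declared on the renamed field) -> triggers nothing under Account's printed rules — same verdict


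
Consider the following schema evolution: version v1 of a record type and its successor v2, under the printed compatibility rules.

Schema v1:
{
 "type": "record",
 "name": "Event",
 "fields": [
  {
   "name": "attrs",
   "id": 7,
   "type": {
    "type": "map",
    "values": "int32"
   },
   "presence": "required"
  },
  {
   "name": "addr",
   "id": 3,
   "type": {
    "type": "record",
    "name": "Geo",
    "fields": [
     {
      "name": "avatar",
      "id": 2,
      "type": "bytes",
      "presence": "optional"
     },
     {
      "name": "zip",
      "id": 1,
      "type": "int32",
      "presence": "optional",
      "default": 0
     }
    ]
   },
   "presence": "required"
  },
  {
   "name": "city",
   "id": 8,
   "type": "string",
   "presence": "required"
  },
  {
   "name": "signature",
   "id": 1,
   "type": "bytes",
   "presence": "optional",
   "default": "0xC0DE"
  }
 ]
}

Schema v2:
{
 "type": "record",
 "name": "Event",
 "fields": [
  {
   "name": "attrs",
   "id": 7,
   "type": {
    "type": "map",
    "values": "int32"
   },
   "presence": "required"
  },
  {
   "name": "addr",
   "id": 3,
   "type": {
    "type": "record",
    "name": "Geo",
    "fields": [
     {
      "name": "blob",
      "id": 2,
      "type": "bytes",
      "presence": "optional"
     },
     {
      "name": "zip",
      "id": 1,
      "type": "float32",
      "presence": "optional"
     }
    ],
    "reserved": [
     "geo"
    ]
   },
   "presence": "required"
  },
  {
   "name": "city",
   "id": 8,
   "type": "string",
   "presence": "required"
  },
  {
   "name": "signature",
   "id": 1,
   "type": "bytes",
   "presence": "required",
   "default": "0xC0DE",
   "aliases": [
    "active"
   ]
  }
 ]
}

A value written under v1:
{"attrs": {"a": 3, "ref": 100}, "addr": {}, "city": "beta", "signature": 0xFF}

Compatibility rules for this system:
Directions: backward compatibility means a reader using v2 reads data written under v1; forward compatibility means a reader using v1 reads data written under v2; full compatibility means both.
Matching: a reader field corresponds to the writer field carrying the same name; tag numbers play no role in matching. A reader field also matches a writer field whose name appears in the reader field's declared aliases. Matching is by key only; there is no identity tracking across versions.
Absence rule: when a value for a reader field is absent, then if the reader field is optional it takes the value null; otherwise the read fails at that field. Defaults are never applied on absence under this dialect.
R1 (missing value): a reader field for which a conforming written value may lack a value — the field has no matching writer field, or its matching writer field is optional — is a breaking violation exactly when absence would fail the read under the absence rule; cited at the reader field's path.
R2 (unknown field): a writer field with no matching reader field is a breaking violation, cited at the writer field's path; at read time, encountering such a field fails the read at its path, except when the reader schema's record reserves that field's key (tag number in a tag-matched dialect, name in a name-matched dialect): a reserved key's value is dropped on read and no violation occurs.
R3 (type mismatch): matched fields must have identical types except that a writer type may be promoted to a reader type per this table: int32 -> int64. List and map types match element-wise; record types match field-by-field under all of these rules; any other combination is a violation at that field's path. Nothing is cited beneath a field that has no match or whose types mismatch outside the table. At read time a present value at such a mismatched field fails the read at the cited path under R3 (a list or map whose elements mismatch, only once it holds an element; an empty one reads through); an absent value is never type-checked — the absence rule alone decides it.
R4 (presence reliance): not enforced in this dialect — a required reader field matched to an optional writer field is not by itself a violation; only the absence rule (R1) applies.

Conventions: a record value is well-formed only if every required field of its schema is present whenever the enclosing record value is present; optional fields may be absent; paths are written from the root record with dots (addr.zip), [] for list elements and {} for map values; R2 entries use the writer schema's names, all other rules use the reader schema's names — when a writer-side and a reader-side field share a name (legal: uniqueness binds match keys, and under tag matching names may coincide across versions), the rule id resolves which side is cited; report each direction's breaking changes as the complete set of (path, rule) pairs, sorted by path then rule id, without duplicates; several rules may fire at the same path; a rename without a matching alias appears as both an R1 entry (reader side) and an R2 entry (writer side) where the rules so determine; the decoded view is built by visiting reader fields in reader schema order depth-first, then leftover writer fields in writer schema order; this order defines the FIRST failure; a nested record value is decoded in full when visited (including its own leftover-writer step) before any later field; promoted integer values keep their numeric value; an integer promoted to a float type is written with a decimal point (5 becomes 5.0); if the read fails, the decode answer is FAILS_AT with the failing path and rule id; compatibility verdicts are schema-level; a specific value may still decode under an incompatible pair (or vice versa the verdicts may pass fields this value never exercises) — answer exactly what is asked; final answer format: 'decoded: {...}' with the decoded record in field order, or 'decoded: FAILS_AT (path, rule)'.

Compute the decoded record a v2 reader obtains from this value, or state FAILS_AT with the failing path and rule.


the writer's type comes first in each Event pair
decode (reader v2):
  attrs := {"a": 3, "ref": 100}
  addr.blob := null (absent, optional -> null)
  addr.zip := null (absent, optional -> null)
  city := "beta"
  signature := 0xFF
  => decoded: {"attrs": {"a": 3, "ref": 100}, "addr": {"blob": null, "zip": null}, "city": "beta", "signature": 0xFF}
ruling out the remaining Event differences:
  field zip in record Geo: type int32 changed to float32 (its default is dropped) -> shifts the Event verdicts, not this decode
  field signature in record Event: optional changed to required -> shifts the Event verdicts, not this decode

decoded: {"attrs": {"a": 3, "ref": 100}, "addr": {"blob": null, "zip": null}, "city": "beta", "signature": 0xFF}


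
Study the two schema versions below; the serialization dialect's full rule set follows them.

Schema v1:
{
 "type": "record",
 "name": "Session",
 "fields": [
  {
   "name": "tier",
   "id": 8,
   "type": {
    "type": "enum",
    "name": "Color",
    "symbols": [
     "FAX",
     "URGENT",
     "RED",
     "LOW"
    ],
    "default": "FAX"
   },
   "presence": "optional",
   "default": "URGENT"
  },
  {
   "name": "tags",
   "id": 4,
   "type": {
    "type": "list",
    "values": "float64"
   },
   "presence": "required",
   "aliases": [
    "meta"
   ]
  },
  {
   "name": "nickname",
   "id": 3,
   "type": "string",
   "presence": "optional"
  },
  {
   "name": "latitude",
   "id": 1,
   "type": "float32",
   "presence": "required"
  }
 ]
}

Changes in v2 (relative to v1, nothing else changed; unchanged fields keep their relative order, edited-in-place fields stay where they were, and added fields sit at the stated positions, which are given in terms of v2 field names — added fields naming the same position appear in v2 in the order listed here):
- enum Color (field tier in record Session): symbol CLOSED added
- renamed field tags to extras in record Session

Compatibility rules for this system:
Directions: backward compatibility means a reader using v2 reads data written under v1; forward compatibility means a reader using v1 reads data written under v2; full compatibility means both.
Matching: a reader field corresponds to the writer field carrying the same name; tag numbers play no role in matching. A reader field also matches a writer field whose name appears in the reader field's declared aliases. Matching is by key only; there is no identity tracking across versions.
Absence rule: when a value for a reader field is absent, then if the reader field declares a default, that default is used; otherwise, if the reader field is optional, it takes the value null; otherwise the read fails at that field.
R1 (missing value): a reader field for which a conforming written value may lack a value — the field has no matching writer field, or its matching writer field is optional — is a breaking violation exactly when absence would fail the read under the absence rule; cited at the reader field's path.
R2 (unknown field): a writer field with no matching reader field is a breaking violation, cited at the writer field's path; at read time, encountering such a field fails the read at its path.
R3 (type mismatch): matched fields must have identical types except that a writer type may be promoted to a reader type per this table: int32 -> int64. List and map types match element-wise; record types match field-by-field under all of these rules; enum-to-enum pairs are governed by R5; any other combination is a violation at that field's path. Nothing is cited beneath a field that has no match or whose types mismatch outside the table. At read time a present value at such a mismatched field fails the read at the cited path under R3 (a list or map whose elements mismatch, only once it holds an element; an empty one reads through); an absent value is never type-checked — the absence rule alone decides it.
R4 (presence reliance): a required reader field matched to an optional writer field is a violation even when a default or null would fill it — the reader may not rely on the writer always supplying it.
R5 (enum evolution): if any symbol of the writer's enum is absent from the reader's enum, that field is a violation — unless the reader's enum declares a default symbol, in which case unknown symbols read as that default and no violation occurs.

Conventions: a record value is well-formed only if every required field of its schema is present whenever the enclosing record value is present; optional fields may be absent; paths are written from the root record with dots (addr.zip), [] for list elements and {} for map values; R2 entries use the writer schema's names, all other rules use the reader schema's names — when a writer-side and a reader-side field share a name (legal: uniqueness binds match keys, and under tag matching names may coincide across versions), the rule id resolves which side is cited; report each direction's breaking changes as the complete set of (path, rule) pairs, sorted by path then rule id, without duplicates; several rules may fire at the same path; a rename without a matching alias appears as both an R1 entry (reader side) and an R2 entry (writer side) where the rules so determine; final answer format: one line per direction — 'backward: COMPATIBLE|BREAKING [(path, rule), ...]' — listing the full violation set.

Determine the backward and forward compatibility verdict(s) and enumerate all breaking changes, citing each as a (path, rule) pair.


arrows below run writer -> reader for Session
checking backward for Session: reader v2 against writer v1:
  writer optional, Color -> Color: reader tier maps from writer tier
  no writer field matches reader extras
  writer optional, string -> string: reader nickname maps from writer nickname
  writer required, float32 -> float32: reader latitude maps from writer latitude
  writer tags: unknown to reader
  violation R1 at extras
  violation R2 at tags
  => backward: BREAKING (2)
checking forward for Session: reader v1 against writer v2:
  writer optional, Color -> Color: reader tier maps from writer tier
  no writer field matches reader tags
  writer optional, string -> string: reader nickname maps from writer nickname
  writer required, float32 -> float32: reader latitude maps from writer latitude
  writer extras: unknown to reader
  violation R2 at extras
  violation R1 at tags
  => forward: BREAKING (2)

backward: BREAKING [(extras, R1), (tags, R2)]; forward: BREAKING [(extras, R2), (tags, R1)]


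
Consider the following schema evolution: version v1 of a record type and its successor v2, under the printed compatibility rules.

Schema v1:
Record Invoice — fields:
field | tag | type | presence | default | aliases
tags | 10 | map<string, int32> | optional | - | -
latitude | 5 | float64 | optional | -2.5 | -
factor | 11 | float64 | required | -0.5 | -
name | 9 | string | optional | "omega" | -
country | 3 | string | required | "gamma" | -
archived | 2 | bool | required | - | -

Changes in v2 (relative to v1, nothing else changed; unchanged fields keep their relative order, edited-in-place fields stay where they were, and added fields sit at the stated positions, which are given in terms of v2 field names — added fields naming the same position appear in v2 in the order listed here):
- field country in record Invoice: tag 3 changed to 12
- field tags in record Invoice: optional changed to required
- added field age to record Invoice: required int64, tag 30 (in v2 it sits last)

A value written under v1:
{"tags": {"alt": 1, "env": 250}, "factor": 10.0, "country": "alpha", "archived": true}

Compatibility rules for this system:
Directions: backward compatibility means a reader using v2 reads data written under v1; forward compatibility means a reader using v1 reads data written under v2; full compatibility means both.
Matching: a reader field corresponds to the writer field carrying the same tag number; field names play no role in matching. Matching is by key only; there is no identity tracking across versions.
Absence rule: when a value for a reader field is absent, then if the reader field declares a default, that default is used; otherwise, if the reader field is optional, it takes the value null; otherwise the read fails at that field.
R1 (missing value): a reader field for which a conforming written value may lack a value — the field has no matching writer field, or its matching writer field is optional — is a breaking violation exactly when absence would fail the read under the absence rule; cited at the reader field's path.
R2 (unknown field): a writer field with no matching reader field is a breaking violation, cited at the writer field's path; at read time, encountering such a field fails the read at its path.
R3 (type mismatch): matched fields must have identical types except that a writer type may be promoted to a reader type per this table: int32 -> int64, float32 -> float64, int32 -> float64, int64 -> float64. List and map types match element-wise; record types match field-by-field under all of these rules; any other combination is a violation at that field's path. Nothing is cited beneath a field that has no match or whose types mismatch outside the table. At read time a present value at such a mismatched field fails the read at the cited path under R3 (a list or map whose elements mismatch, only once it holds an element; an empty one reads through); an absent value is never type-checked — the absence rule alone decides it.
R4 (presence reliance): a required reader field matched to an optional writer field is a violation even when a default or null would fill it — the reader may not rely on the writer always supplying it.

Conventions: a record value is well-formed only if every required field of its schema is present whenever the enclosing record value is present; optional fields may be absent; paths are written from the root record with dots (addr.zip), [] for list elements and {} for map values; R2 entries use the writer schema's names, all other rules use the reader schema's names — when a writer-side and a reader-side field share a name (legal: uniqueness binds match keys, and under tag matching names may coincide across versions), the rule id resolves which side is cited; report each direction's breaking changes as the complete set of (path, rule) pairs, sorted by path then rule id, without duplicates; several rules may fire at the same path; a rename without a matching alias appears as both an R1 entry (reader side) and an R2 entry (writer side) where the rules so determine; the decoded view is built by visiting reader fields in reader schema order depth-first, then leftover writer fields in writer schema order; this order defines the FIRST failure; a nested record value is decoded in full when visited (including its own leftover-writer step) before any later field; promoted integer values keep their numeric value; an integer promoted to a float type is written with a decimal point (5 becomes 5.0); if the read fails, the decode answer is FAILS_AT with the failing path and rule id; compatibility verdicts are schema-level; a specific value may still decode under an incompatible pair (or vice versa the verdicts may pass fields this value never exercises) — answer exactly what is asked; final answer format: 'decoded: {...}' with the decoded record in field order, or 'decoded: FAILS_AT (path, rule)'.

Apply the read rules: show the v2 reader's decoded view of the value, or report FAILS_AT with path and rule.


decoded: FAILS_AT (age, R1)

arrows below run writer -> reader for Invoice
decode (reader v2):
  tags := {"alt": 1, "env": 250}
  latitude := -2.5 (missing; default applied)
  factor := 10.0
  name := "omega" (missing; default applied)
  country := "gamma" (missing; default applied)
  archived := true
  read fails at age under R1 (no fill)
  => FAILS_AT (age, R1)
the other Invoice changes do not affect what is asked:
  field country in record Invoice: tag 3 changed to 12 -> a verdict-level change on Invoice — the shown value reads the same
  field tags in record Invoice: optional changed to required -> a verdict-level change on Invoice — the shown value reads the same
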